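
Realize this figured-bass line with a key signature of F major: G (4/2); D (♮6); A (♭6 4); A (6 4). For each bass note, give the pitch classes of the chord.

G (6/4/2): G, A, C, E.
D (♮6/3): D, F, B.
A (b6/4): A, D, Fb.
A (6/4): A, D, F.

G, A, C, E | D, F, B | A, D, Fb | A, D, F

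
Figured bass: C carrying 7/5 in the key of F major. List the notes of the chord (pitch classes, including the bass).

The written figures 7/5 are shorthand for 7/5/3: the 3 is implied.
A third above C in this key is E.
A fifth above C in this key is G.
A seventh above C in this key is Bb.
Together with the bass C, this spells C dominant seventh in root position.

C, E, G, Bb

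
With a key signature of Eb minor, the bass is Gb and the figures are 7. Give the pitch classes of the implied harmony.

Gb, Bb, Db, F

The written figures 7 are shorthand for 7/5/3: the 5/3 are implied.
A third above Gb in this key is Bb.
A fifth above Gb in this key is Db.
A seventh above Gb in this key is F.
Together with the bass Gb, this spells Gb major seventh in root position.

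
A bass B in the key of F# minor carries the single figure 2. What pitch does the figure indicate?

C#

Counting 1 letter step above B lands on C; in F# minor, that letter is C#.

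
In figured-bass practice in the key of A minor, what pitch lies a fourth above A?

Counting 3 letter steps above A lands on D; in A minor, that letter is D.

D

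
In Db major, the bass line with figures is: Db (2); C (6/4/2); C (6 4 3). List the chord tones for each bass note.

Db, Eb, Gb, Bb | C, Db, F, Ab | C, Eb, F, Ab

Db (6/4/2): Db, Eb, Gb, Bb.
C (6/4/2): C, Db, F, Ab.
C (6/4/3): C, Eb, F, Ab.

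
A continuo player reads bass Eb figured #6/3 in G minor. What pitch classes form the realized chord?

A third above Eb in this key is G.
A sixth above Eb in this key is C, raised to C# by the sharp.

Eb, G, C#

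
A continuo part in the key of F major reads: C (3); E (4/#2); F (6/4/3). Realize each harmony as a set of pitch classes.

C (5/3): C, E, G.
E (6/4/#2): E, F#, A, C.
F (6/4/3): F, A, Bb, D.

C, E, G | E, F#, A, C | F, A, Bb, D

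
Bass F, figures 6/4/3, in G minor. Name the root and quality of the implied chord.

The figures 6/4/3 indicate a seventh chord in second inversion.
In second inversion the root lies a fourth above the bass: a fourth above F in G minor is Bb.
The chord tones are F, A, Bb, D, giving Bb major seventh.

Bb major seventh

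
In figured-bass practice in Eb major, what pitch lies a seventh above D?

Counting 6 letter steps above D lands on C; in Eb major, that letter is C.

C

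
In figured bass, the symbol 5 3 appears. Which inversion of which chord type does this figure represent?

Intervals of 5/3 above the bass form a triad; the bass is the root, so this is root position.

triad, root position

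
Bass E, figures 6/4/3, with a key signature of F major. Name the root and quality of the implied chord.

A minor seventh

The figures 6/4/3 indicate a seventh chord in second inversion.
In second inversion the root lies a fourth above the bass: a fourth above E in F major is A.
The chord tones are E, G, A, C, giving A minor seventh.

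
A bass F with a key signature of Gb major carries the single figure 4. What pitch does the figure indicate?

Counting 3 letter steps above F lands on B; in Gb major, that letter is Bb.

Bb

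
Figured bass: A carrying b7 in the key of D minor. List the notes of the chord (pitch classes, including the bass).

The written figures b7 are shorthand for 7/5/3: the 5/3 are implied.
A third above A in this key is C.
A fifth above A in this key is E.
A seventh above A in this key is G, lowered to Gb by the flat.

A, C, E, Gb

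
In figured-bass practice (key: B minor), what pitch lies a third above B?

D

Counting 2 letter steps above B lands on D; in B minor, that letter is D.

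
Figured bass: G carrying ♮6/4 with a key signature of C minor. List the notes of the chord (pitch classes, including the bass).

G, C, E

A fourth above G in this key is C.
A sixth above G in this key is Eb, made natural (E) by the ♮ figure.
Together with the bass G, this spells C major in second inversion.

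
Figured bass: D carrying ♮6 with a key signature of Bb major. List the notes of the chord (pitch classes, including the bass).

The written figures ♮6 are shorthand for 6/3: the 3 is implied.
A third above D in this key is F.
A sixth above D in this key is Bb, made natural (B) by the ♮ figure.
Together with the bass D, this spells B diminished in first inversion.

D, F, B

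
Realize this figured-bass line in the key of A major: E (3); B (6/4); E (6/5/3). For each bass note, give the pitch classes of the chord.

E, G#, B | B, E, G# | E, G#, B, C#

E (5/3): E, G#, B.
B (6/4): B, E, G#.
E (6/5/3): E, G#, B, C#.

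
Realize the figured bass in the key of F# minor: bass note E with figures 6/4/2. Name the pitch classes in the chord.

A second above E in this key is F#.
A fourth above E in this key is A.
A sixth above E in this key is C#.
Together with the bass E, this spells F# minor seventh in third inversion.

E, F#, A, C#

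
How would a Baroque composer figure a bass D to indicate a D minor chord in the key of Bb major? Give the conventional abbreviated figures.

D is the root of D minor, so the chord is in root position.
A triad in root position is figured 5/3, conventionally abbreviated (no figures — root-position triad).

no figures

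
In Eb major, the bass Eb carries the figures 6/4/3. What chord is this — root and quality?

The figures 6/4/3 indicate a seventh chord in second inversion.
In second inversion the root lies a fourth above the bass: a fourth above Eb in Eb major is Ab.
The chord tones are Eb, G, Ab, C, giving Ab major seventh.

Ab major seventh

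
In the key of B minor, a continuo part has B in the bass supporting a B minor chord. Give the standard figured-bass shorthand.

no figures

B is the root of B minor, so the chord is in root position.
A triad in root position is figured 5/3, conventionally abbreviated (no figures — root-position triad).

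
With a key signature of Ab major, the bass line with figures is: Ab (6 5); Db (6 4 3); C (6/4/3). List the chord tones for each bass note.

Ab, C, Eb, F | Db, F, G, Bb | C, Eb, F, Ab

Ab (6/5/3): Ab, C, Eb, F.
Db (6/4/3): Db, F, G, Bb.
C (6/4/3): C, Eb, F, Ab.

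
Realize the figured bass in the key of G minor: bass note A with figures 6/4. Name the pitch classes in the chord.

A fourth above A in this key is D.
A sixth above A in this key is F.
Together with the bass A, this spells D minor in second inversion.

A, D, F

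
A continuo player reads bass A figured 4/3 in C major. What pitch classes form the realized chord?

A, C, D, F

The written figures 4/3 are shorthand for 6/4/3: the 6 is implied.
A third above A in this key is C.
A fourth above A in this key is D.
A sixth above A in this key is F.
Together with the bass A, this spells D minor seventh in second inversion.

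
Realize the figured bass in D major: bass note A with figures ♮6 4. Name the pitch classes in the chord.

A, D, F

A fourth above A in this key is D.
A sixth above A in this key is F#, made natural (F) by the ♮ figure.
Together with the bass A, this spells D minor in second inversion.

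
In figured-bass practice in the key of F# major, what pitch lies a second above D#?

E#

Counting 1 letter step above D# lands on E; in F# major, that letter is E#.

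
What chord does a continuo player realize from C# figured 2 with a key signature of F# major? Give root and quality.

The figures 2 indicate a seventh chord in third inversion.
In third inversion the root lies a second above the bass: a second above C# in F# major is D#.
The chord tones are C#, D#, F#, A#, giving D# minor seventh.

D# minor seventh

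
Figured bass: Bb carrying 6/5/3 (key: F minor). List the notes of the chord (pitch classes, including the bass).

Bb, Db, F, G

A third above Bb in this key is Db.
A fifth above Bb in this key is F.
A sixth above Bb in this key is G.
Together with the bass Bb, this spells G half-diminished seventh in first inversion.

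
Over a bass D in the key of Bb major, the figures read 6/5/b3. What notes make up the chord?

A third above D in this key is F, lowered to Fb by the flat.
A fifth above D in this key is A.
A sixth above D in this key is Bb.

D, Fb, A, Bb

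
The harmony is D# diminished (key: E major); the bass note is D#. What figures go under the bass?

no figures

D# is the root of D# diminished, so the chord is in root position.
A triad in root position is figured 5/3, conventionally abbreviated (no figures — root-position triad).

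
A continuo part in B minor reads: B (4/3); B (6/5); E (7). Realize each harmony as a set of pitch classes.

B, D, E, G | B, D, F#, G | E, G, B, D

B (6/4/3): B, D, E, G.
B (6/5/3): B, D, F#, G.
E (7/5/3): E, G, B, D.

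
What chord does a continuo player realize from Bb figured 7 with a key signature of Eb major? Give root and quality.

The figures 7 indicate a seventh chord in root position.
In root position the bass is the root, so the root is Bb.
The chord tones are Bb, D, F, Ab, giving Bb dominant seventh.

Bb dominant seventh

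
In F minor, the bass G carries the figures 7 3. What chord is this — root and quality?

The figures 7 3 indicate a seventh chord in root position.
In root position the bass is the root, so the root is G.
The chord tones are G, Bb, Db, F, giving G half-diminished seventh.

G half-diminished seventh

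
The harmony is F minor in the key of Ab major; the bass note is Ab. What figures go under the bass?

6

Ab is the third of F minor, so the chord is in first inversion.
A triad in first inversion is figured 6/3, conventionally abbreviated 6.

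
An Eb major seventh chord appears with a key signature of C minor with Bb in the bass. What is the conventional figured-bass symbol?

4/3

Bb is the fifth of Eb major seventh, so the chord is in second inversion.
A seventh chord in second inversion is figured 6/4/3, conventionally abbreviated 4/3.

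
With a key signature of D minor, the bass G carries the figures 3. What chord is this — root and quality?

The figures 3 indicate a triad in root position.
In root position the bass is the root, so the root is G.
The chord tones are G, Bb, D, giving G minor.

G minor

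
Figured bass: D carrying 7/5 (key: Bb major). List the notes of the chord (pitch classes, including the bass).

D, F, A, C

The written figures 7/5 are shorthand for 7/5/3: the 3 is implied.
A third above D in this key is F.
A fifth above D in this key is A.
A seventh above D in this key is C.
Together with the bass D, this spells D minor seventh in root position.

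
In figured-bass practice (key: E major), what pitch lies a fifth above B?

Counting 4 letter steps above B lands on F; in E major, that letter is F#.

F#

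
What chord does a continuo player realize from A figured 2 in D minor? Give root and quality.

Bb major seventh

The figures 2 indicate a seventh chord in third inversion.
In third inversion the root lies a second above the bass: a second above A in D minor is Bb.
The chord tones are A, Bb, D, F, giving Bb major seventh.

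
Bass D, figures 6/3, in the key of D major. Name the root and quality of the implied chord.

The figures 6/3 indicate a triad in first inversion.
In first inversion the root lies a sixth above the bass: a sixth above D in D major is B.
The chord tones are D, F#, B, giving B minor.

B minor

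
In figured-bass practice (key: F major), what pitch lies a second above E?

F

Counting 1 letter step above E lands on F; in F major, that letter is F.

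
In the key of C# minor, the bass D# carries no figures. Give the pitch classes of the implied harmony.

D#, F#, A

An unfigured bass implies 5/3.
A third above D# in this key is F#.
A fifth above D# in this key is A.
Together with the bass D#, this spells D# diminished in root position.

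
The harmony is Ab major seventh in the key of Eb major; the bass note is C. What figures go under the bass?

6/5

C is the third of Ab major seventh, so the chord is in first inversion.
A seventh chord in first inversion is figured 6/5/3, conventionally abbreviated 6/5.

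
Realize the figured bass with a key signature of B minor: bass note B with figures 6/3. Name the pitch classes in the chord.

A third above B in this key is D.
A sixth above B in this key is G.
Together with the bass B, this spells G major in first inversion.

B, D, G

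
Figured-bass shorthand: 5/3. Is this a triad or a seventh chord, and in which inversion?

Intervals of 5/3 above the bass form a triad; the bass is the root, so this is root position.

triad, root position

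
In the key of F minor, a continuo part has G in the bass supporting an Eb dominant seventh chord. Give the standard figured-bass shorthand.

6/5

G is the third of Eb dominant seventh, so the chord is in first inversion.
A seventh chord in first inversion is figured 6/5/3, conventionally abbreviated 6/5.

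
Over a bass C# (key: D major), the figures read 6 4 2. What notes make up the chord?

A second above C# in this key is D.
A fourth above C# in this key is F#.
A sixth above C# in this key is A.
Together with the bass C#, this spells D major seventh in third inversion.

C#, D, F#, A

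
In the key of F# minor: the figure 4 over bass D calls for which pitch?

G#

Counting 3 letter steps above D lands on G; in F# minor, that letter is G#.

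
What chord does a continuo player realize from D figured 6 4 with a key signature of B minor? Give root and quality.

The figures 6 4 indicate a triad in second inversion.
In second inversion the root lies a fourth above the bass: a fourth above D in B minor is G.
The chord tones are D, G, B, giving G major.

G major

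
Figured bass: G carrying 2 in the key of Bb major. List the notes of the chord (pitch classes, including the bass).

G, A, C, Eb

The written figures 2 are shorthand for 6/4/2: the 6/4 are implied.
A second above G in this key is A.
A fourth above G in this key is C.
A sixth above G in this key is Eb.
Together with the bass G, this spells A half-diminished seventh in third inversion.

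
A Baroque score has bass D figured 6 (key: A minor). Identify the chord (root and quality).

The figures 6 indicate a triad in first inversion.
In first inversion the root lies a sixth above the bass: a sixth above D in A minor is B.
The chord tones are D, F, B, giving B diminished.

B diminished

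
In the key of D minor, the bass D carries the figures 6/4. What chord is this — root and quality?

G minor

The figures 6/4 indicate a triad in second inversion.
In second inversion the root lies a fourth above the bass: a fourth above D in D minor is G.
The chord tones are D, G, Bb, giving G minor.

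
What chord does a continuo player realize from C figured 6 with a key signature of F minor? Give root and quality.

The figures 6 indicate a triad in first inversion.
In first inversion the root lies a sixth above the bass: a sixth above C in F minor is Ab.
The chord tones are C, Eb, Ab, giving Ab major.

Ab major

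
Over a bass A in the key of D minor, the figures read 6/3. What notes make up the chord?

A third above A in this key is C.
A sixth above A in this key is F.
Together with the bass A, this spells F major in first inversion.

A, C, F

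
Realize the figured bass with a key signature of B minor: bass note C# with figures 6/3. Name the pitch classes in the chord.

A third above C# in this key is E.
A sixth above C# in this key is A.
Together with the bass C#, this spells A major in first inversion.

C#, E, A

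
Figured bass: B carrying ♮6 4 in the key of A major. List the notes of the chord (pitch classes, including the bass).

B, E, G

A fourth above B in this key is E.
A sixth above B in this key is G#, made natural (G) by the ♮ figure.
Together with the bass B, this spells E minor in second inversion.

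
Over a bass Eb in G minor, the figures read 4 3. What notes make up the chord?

Eb, G, A, C

The written figures 4 3 are shorthand for 6/4/3: the 6 is implied.
A third above Eb in this key is G.
A fourth above Eb in this key is A.
A sixth above Eb in this key is C.
Together with the bass Eb, this spells A half-diminished seventh in second inversion.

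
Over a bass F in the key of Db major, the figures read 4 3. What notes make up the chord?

The written figures 4 3 are shorthand for 6/4/3: the 6 is implied.
A third above F in this key is Ab.
A fourth above F in this key is Bb.
A sixth above F in this key is Db.
Together with the bass F, this spells Bb minor seventh in second inversion.

F, Ab, Bb, Db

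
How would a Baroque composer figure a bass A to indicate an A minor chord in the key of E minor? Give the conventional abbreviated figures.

no figures

A is the root of A minor, so the chord is in root position.
A triad in root position is figured 5/3, conventionally abbreviated (no figures — root-position triad).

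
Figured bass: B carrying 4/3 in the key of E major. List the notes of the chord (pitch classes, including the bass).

The written figures 4/3 are shorthand for 6/4/3: the 6 is implied.
A third above B in this key is D#.
A fourth above B in this key is E.
A sixth above B in this key is G#.
Together with the bass B, this spells E major seventh in second inversion.

B, D#, E, G#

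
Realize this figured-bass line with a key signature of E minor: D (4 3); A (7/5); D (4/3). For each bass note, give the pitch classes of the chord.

D, F#, G, B | A, C, E, G | D, F#, G, B

D (6/4/3): D, F#, G, B.
A (7/5/3): A, C, E, G.
D (6/4/3): D, F#, G, B.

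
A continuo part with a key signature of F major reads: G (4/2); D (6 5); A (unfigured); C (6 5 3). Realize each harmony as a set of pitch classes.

G, A, C, E | D, F, A, Bb | A, C, E | C, E, G, A

G (6/4/2): G, A, C, E.
D (6/5/3): D, F, A, Bb.
A (5/3): A, C, E.
C (6/5/3): C, E, G, A.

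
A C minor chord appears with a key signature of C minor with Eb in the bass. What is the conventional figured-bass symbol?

6

Eb is the third of C minor, so the chord is in first inversion.
A triad in first inversion is figured 6/3, conventionally abbreviated 6.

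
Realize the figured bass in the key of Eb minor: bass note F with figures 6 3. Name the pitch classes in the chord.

F, Ab, Db

A third above F in this key is Ab.
A sixth above F in this key is Db.
Together with the bass F, this spells Db major in first inversion.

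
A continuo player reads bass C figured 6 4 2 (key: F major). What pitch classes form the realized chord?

C, D, F, A

A second above C in this key is D.
A fourth above C in this key is F.
A sixth above C in this key is A.
Together with the bass C, this spells D minor seventh in third inversion.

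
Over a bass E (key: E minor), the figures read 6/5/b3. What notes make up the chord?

A third above E in this key is G, lowered to Gb by the flat.
A fifth above E in this key is B.
A sixth above E in this key is C.

E, Gb, B, C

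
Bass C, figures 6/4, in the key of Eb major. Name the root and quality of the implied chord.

F minor

The figures 6/4 indicate a triad in second inversion.
In second inversion the root lies a fourth above the bass: a fourth above C in Eb major is F.
The chord tones are C, F, Ab, giving F minor.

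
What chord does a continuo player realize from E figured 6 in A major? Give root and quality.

The figures 6 indicate a triad in first inversion.
In first inversion the root lies a sixth above the bass: a sixth above E in A major is C#.
The chord tones are E, G#, C#, giving C# minor.

C# minor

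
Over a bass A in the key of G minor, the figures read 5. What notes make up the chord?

A, C, Eb

The written figures 5 are shorthand for 5/3: the 3 is implied.
A third above A in this key is C.
A fifth above A in this key is Eb.
Together with the bass A, this spells A diminished in root position.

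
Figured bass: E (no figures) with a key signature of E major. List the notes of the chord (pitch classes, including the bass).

E, G#, B

An unfigured bass implies 5/3.
A third above E in this key is G#.
A fifth above E in this key is B.
Together with the bass E, this spells E major in root position.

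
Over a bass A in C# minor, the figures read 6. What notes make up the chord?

A, C#, F#

The written figures 6 are shorthand for 6/3: the 3 is implied.
A third above A in this key is C#.
A sixth above A in this key is F#.
Together with the bass A, this spells F# minor in first inversion.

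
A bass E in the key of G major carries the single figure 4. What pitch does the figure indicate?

Counting 3 letter steps above E lands on A; in G major, that letter is A.

A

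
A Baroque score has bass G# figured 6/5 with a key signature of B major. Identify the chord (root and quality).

E major seventh

The figures 6/5 indicate a seventh chord in first inversion.
In first inversion the root lies a sixth above the bass: a sixth above G# in B major is E.
The chord tones are G#, B, D#, E, giving E major seventh.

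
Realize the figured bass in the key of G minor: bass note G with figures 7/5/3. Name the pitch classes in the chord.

A third above G in this key is Bb.
A fifth above G in this key is D.
A seventh above G in this key is F.
Together with the bass G, this spells G minor seventh in root position.

G, Bb, D, F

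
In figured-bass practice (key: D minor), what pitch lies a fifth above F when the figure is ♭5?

Cb

Counting 4 letter steps above F lands on C; in D minor, that letter is C.
The b5 figure lowers it a semitone, giving Cb.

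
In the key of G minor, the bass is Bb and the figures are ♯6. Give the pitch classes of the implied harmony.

Bb, D, G#

The written figures ♯6 are shorthand for 6/3: the 3 is implied.
A third above Bb in this key is D.
A sixth above Bb in this key is G, raised to G# by the sharp.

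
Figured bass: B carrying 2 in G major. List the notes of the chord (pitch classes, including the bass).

The written figures 2 are shorthand for 6/4/2: the 6/4 are implied.
A second above B in this key is C.
A fourth above B in this key is E.
A sixth above B in this key is G.
Together with the bass B, this spells C major seventh in third inversion.

B, C, E, G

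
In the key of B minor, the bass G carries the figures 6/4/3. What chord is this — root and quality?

The figures 6/4/3 indicate a seventh chord in second inversion.
In second inversion the root lies a fourth above the bass: a fourth above G in B minor is C#.
The chord tones are G, B, C#, E, giving C# half-diminished seventh.

C# half-diminished seventh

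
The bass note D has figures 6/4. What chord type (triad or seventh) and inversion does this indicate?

Intervals of 6/4 above the bass form a triad; the bass is the fifth, so this is second inversion.

triad, second inversion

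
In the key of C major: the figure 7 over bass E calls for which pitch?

Counting 6 letter steps above E lands on D; in C major, that letter is D.

D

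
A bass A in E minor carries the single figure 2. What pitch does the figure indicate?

Counting 1 letter step above A lands on B; in E minor, that letter is B.

B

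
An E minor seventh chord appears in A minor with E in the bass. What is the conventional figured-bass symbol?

E is the root of E minor seventh, so the chord is in root position.
A seventh chord in root position is figured 7/5/3, conventionally abbreviated 7.

7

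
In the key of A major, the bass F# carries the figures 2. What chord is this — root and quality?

G# half-diminished seventh

The figures 2 indicate a seventh chord in third inversion.
In third inversion the root lies a second above the bass: a second above F# in A major is G#.
The chord tones are F#, G#, B, D, giving G# half-diminished seventh.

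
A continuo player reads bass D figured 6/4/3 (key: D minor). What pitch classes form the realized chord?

D, F, G, Bb

A third above D in this key is F.
A fourth above D in this key is G.
A sixth above D in this key is Bb.
Together with the bass D, this spells G minor seventh in second inversion.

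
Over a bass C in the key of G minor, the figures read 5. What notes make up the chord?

The written figures 5 are shorthand for 5/3: the 3 is implied.
A third above C in this key is Eb.
A fifth above C in this key is G.
Together with the bass C, this spells C minor in root position.

C, Eb, G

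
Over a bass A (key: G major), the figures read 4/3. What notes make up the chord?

A, C, D, F#

The written figures 4/3 are shorthand for 6/4/3: the 6 is implied.
A third above A in this key is C.
A fourth above A in this key is D.
A sixth above A in this key is F#.
Together with the bass A, this spells D dominant seventh in second inversion.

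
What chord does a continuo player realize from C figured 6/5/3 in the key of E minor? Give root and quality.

A minor seventh

The figures 6/5/3 indicate a seventh chord in first inversion.
In first inversion the root lies a sixth above the bass: a sixth above C in E minor is A.
The chord tones are C, E, G, A, giving A minor seventh.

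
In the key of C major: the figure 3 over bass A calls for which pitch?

Counting 2 letter steps above A lands on C; in C major, that letter is C.

C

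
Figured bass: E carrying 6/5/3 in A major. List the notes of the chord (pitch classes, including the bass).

A third above E in this key is G#.
A fifth above E in this key is B.
A sixth above E in this key is C#.
Together with the bass E, this spells C# minor seventh in first inversion.

E, G#, B, C#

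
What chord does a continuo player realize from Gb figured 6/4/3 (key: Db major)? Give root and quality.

The figures 6/4/3 indicate a seventh chord in second inversion.
In second inversion the root lies a fourth above the bass: a fourth above Gb in Db major is C.
The chord tones are Gb, Bb, C, Eb, giving C half-diminished seventh.

C half-diminished seventh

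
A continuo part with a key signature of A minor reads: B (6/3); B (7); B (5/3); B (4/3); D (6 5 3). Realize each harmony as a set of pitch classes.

B (6/3): B, D, G.
B (7/5/3): B, D, F, A.
B (5/3): B, D, F.
B (6/4/3): B, D, E, G.
D (6/5/3): D, F, A, B.

B, D, G | B, D, F, A | B, D, F | B, D, E, G | D, F, A, B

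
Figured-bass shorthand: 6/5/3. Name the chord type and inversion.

seventh chord, first inversion

Intervals of 6/5/3 above the bass form a seventh chord; the bass is the third, so this is first inversion.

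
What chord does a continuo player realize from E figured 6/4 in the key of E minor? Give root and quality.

The figures 6/4 indicate a triad in second inversion.
In second inversion the root lies a fourth above the bass: a fourth above E in E minor is A.
The chord tones are E, A, C, giving A minor.

A minor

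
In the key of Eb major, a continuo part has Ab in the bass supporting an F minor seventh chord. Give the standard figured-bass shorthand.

6/5

Ab is the third of F minor seventh, so the chord is in first inversion.
A seventh chord in first inversion is figured 6/5/3, conventionally abbreviated 6/5.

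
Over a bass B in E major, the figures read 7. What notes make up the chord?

B, D#, F#, A

The written figures 7 are shorthand for 7/5/3: the 5/3 are implied.
A third above B in this key is D#.
A fifth above B in this key is F#.
A seventh above B in this key is A.
Together with the bass B, this spells B dominant seventh in root position.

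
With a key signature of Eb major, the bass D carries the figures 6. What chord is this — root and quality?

The figures 6 indicate a triad in first inversion.
In first inversion the root lies a sixth above the bass: a sixth above D in Eb major is Bb.
The chord tones are D, F, Bb, giving Bb major.

Bb major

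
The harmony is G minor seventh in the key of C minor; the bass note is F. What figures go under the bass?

4/2

F is the seventh of G minor seventh, so the chord is in third inversion.
A seventh chord in third inversion is figured 6/4/2, conventionally abbreviated 4/2.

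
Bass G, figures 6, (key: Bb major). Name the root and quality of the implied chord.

The figures 6 indicate a triad in first inversion.
In first inversion the root lies a sixth above the bass: a sixth above G in Bb major is Eb.
The chord tones are G, Bb, Eb, giving Eb major.

Eb major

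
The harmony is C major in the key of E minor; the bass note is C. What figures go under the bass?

no figures

C is the root of C major, so the chord is in root position.
A triad in root position is figured 5/3, conventionally abbreviated (no figures — root-position triad).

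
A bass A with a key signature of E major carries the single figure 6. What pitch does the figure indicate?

F#

Counting 5 letter steps above A lands on F; in E major, that letter is F#.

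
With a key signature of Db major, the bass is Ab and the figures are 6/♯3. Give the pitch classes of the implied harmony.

Ab, C#, F

A third above Ab in this key is C, raised to C# by the sharp.
A sixth above Ab in this key is F.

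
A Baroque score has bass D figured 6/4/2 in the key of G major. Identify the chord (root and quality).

E minor seventh

The figures 6/4/2 indicate a seventh chord in third inversion.
In third inversion the root lies a second above the bass: a second above D in G major is E.
The chord tones are D, E, G, B, giving E minor seventh.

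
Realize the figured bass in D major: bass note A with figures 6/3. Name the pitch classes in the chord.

A, C#, F#

A third above A in this key is C#.
A sixth above A in this key is F#.
Together with the bass A, this spells F# minor in first inversion.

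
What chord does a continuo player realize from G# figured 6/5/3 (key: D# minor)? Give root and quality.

The figures 6/5/3 indicate a seventh chord in first inversion.
In first inversion the root lies a sixth above the bass: a sixth above G# in D# minor is E#.
The chord tones are G#, B, D#, E#, giving E# half-diminished seventh.

E# half-diminished seventh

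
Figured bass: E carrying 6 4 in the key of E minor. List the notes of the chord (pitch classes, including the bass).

A fourth above E in this key is A.
A sixth above E in this key is C.
Together with the bass E, this spells A minor in second inversion.

E, A, C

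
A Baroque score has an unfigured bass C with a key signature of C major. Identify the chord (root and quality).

C major

An unfigured bass indicates a triad in root position.
In root position the bass is the root, so the root is C.
The chord tones are C, E, G, giving C major.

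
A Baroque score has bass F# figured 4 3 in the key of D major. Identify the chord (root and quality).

The figures 4 3 indicate a seventh chord in second inversion.
In second inversion the root lies a fourth above the bass: a fourth above F# in D major is B.
The chord tones are F#, A, B, D, giving B minor seventh.

B minor seventh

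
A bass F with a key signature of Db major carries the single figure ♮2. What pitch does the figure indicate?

Counting 1 letter step above F lands on G; in Db major, that letter is Gb.
The ♮2 figure makes it natural, giving G.

G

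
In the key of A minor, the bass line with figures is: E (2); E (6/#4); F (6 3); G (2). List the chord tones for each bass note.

E, F, A, C | E, A#, C | F, A, D | G, A, C, E

E (6/4/2): E, F, A, C.
E (6/#4): E, A#, C.
F (6/3): F, A, D.
G (6/4/2): G, A, C, E.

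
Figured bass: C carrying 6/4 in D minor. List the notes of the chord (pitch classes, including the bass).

A fourth above C in this key is F.
A sixth above C in this key is A.
Together with the bass C, this spells F major in second inversion.

C, F, A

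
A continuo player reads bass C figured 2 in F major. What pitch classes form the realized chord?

C, D, F, A

The written figures 2 are shorthand for 6/4/2: the 6/4 are implied.
A second above C in this key is D.
A fourth above C in this key is F.
A sixth above C in this key is A.
Together with the bass C, this spells D minor seventh in third inversion.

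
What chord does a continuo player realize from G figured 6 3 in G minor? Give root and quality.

Eb major

The figures 6 3 indicate a triad in first inversion.
In first inversion the root lies a sixth above the bass: a sixth above G in G minor is Eb.
The chord tones are G, Bb, Eb, giving Eb major.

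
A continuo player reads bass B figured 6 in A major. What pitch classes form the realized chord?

The written figures 6 are shorthand for 6/3: the 3 is implied.
A third above B in this key is D.
A sixth above B in this key is G#.
Together with the bass B, this spells G# diminished in first inversion.

B, D, G#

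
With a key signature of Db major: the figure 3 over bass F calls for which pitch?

Counting 2 letter steps above F lands on A; in Db major, that letter is Ab.

Ab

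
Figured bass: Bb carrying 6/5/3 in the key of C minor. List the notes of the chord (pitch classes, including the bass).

A third above Bb in this key is D.
A fifth above Bb in this key is F.
A sixth above Bb in this key is G.
Together with the bass Bb, this spells G minor seventh in first inversion.

Bb, D, F, G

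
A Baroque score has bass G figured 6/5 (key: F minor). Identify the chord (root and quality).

The figures 6/5 indicate a seventh chord in first inversion.
In first inversion the root lies a sixth above the bass: a sixth above G in F minor is Eb.
The chord tones are G, Bb, Db, Eb, giving Eb dominant seventh.

Eb dominant seventh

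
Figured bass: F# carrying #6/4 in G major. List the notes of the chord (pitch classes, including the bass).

A fourth above F# in this key is B.
A sixth above F# in this key is D, raised to D# by the sharp.
Together with the bass F#, this spells B major in second inversion.

F#, B, D#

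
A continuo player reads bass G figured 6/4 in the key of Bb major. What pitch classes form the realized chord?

A fourth above G in this key is C.
A sixth above G in this key is Eb.
Together with the bass G, this spells C minor in second inversion.

G, C, Eb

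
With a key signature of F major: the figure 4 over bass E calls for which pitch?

A

Counting 3 letter steps above E lands on A; in F major, that letter is A.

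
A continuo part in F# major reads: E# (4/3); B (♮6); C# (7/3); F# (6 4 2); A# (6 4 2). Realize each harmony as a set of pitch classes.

E# (6/4/3): E#, G#, A#, C#.
B (♮6/3): B, D#, G.
C# (7/5/3): C#, E#, G#, B.
F# (6/4/2): F#, G#, B, D#.
A# (6/4/2): A#, B, D#, F#.

E#, G#, A#, C# | B, D#, G | C#, E#, G#, B | F#, G#, B, D# | A#, B, D#, F#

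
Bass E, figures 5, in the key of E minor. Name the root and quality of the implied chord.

The figures 5 indicate a triad in root position.
In root position the bass is the root, so the root is E.
The chord tones are E, G, B, giving E minor.

E minor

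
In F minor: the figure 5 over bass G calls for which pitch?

Db

Counting 4 letter steps above G lands on D; in F minor, that letter is Db.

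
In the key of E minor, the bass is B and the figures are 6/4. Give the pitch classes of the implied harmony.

A fourth above B in this key is E.
A sixth above B in this key is G.
Together with the bass B, this spells E minor in second inversion.

B, E, G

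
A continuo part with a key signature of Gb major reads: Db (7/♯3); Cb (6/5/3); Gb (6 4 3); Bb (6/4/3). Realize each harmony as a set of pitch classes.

Db, F#, Ab, Cb | Cb, Eb, Gb, Ab | Gb, Bb, Cb, Eb | Bb, Db, Eb, Gb

Db (7/5/#3): Db, F#, Ab, Cb.
Cb (6/5/3): Cb, Eb, Gb, Ab.
Gb (6/4/3): Gb, Bb, Cb, Eb.
Bb (6/4/3): Bb, Db, Eb, Gb.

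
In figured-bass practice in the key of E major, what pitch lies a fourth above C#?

Counting 3 letter steps above C# lands on F; in E major, that letter is F#.

F#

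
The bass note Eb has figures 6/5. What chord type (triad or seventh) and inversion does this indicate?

6/5 is shorthand for 6/5/3.
Intervals of 6/5/3 above the bass form a seventh chord; the bass is the third, so this is first inversion.

seventh chord, first inversion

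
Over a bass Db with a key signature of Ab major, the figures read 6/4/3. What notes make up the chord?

A third above Db in this key is F.
A fourth above Db in this key is G.
A sixth above Db in this key is Bb.
Together with the bass Db, this spells G half-diminished seventh in second inversion.

Db, F, G, Bb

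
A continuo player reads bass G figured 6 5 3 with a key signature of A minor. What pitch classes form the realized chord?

A third above G in this key is B.
A fifth above G in this key is D.
A sixth above G in this key is E.
Together with the bass G, this spells E minor seventh in first inversion.

G, B, D, E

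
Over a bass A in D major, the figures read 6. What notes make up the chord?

A, C#, F#

The written figures 6 are shorthand for 6/3: the 3 is implied.
A third above A in this key is C#.
A sixth above A in this key is F#.
Together with the bass A, this spells F# minor in first inversion.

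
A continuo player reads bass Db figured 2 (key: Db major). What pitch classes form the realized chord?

Db, Eb, Gb, Bb

The written figures 2 are shorthand for 6/4/2: the 6/4 are implied.
A second above Db in this key is Eb.
A fourth above Db in this key is Gb.
A sixth above Db in this key is Bb.
Together with the bass Db, this spells Eb minor seventh in third inversion.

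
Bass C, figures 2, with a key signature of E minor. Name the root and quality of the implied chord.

D dominant seventh

The figures 2 indicate a seventh chord in third inversion.
In third inversion the root lies a second above the bass: a second above C in E minor is D.
The chord tones are C, D, F#, A, giving D dominant seventh.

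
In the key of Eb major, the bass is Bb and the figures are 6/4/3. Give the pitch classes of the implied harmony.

A third above Bb in this key is D.
A fourth above Bb in this key is Eb.
A sixth above Bb in this key is G.
Together with the bass Bb, this spells Eb major seventh in second inversion.

Bb, D, Eb, G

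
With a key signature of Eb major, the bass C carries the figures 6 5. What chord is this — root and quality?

Ab major seventh

The figures 6 5 indicate a seventh chord in first inversion.
In first inversion the root lies a sixth above the bass: a sixth above C in Eb major is Ab.
The chord tones are C, Eb, G, Ab, giving Ab major seventh.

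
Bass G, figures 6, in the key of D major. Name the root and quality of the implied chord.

E minor

The figures 6 indicate a triad in first inversion.
In first inversion the root lies a sixth above the bass: a sixth above G in D major is E.
The chord tones are G, B, E, giving E minor.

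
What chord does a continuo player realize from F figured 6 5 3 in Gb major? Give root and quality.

Db dominant seventh

The figures 6 5 3 indicate a seventh chord in first inversion.
In first inversion the root lies a sixth above the bass: a sixth above F in Gb major is Db.
The chord tones are F, Ab, Cb, Db, giving Db dominant seventh.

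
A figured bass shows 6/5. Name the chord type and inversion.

seventh chord, first inversion

6/5 is shorthand for 6/5/3.
Intervals of 6/5/3 above the bass form a seventh chord; the bass is the third, so this is first inversion.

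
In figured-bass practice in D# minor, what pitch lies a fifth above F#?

C#

Counting 4 letter steps above F# lands on C; in D# minor, that letter is C#.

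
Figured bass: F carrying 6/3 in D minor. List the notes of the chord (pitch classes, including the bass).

F, A, D

A third above F in this key is A.
A sixth above F in this key is D.
Together with the bass F, this spells D minor in first inversion.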